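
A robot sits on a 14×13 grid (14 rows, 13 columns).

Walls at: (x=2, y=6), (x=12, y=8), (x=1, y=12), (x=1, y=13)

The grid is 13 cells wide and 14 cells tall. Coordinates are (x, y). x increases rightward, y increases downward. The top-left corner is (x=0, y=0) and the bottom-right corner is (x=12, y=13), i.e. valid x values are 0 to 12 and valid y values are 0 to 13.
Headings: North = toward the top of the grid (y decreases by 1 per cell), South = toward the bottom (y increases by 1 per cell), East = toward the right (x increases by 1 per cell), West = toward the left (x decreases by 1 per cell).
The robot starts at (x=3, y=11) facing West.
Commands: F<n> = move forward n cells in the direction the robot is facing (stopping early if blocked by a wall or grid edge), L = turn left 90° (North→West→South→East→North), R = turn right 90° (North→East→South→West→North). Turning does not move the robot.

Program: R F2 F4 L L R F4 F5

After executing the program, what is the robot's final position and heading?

Start: (x=3, y=11), facing West
  R: turn right, now facing North
  F2: move forward 2, now at (x=3, y=9)
  F4: move forward 4, now at (x=3, y=5)
  L: turn left, now facing West
  L: turn left, now facing South
  R: turn right, now facing West
  F4: move forward 3/4 (blocked), now at (x=0, y=5)
  F5: move forward 0/5 (blocked), now at (x=0, y=5)
Final: (x=0, y=5), facing West

Answer: Final position: (x=0, y=5), facing West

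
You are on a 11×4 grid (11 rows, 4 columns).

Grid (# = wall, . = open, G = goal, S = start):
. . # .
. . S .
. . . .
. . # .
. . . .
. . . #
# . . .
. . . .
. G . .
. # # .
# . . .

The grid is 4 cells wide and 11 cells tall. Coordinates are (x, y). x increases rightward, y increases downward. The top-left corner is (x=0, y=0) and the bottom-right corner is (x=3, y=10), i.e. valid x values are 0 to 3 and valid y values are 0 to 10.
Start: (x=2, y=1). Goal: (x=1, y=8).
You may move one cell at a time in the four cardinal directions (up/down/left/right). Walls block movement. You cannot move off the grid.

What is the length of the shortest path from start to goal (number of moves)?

BFS from (x=2, y=1) until reaching (x=1, y=8):
  Distance 0: (x=2, y=1)
  Distance 1: (x=1, y=1), (x=3, y=1), (x=2, y=2)
  Distance 2: (x=1, y=0), (x=3, y=0), (x=0, y=1), (x=1, y=2), (x=3, y=2)
  Distance 3: (x=0, y=0), (x=0, y=2), (x=1, y=3), (x=3, y=3)
  Distance 4: (x=0, y=3), (x=1, y=4), (x=3, y=4)
  Distance 5: (x=0, y=4), (x=2, y=4), (x=1, y=5)
  Distance 6: (x=0, y=5), (x=2, y=5), (x=1, y=6)
  Distance 7: (x=2, y=6), (x=1, y=7)
  Distance 8: (x=3, y=6), (x=0, y=7), (x=2, y=7), (x=1, y=8)  <- goal reached here
One shortest path (8 moves): (x=2, y=1) -> (x=1, y=1) -> (x=1, y=2) -> (x=1, y=3) -> (x=1, y=4) -> (x=1, y=5) -> (x=1, y=6) -> (x=1, y=7) -> (x=1, y=8)

Answer: Shortest path length: 8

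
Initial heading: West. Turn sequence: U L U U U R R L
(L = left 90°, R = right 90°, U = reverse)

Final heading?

Answer: Final heading: West

Derivation:
Start: West
  U (U-turn (180°)) -> East
  L (left (90° counter-clockwise)) -> North
  U (U-turn (180°)) -> South
  U (U-turn (180°)) -> North
  U (U-turn (180°)) -> South
  R (right (90° clockwise)) -> West
  R (right (90° clockwise)) -> North
  L (left (90° counter-clockwise)) -> West
Final: West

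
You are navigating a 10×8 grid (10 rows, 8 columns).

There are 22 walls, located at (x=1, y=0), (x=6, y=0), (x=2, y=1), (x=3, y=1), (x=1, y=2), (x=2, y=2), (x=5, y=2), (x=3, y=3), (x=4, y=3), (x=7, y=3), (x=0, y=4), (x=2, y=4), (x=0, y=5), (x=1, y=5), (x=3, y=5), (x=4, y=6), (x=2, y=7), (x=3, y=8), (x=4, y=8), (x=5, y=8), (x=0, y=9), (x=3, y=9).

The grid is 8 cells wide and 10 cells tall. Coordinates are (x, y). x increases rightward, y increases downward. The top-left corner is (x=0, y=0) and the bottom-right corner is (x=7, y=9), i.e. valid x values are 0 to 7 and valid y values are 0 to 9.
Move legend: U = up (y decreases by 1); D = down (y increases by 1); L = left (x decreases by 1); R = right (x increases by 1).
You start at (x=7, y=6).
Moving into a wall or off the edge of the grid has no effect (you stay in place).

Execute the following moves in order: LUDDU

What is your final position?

Start: (x=7, y=6)
  L (left): (x=7, y=6) -> (x=6, y=6)
  U (up): (x=6, y=6) -> (x=6, y=5)
  D (down): (x=6, y=5) -> (x=6, y=6)
  D (down): (x=6, y=6) -> (x=6, y=7)
  U (up): (x=6, y=7) -> (x=6, y=6)
Final: (x=6, y=6)

Answer: Final position: (x=6, y=6)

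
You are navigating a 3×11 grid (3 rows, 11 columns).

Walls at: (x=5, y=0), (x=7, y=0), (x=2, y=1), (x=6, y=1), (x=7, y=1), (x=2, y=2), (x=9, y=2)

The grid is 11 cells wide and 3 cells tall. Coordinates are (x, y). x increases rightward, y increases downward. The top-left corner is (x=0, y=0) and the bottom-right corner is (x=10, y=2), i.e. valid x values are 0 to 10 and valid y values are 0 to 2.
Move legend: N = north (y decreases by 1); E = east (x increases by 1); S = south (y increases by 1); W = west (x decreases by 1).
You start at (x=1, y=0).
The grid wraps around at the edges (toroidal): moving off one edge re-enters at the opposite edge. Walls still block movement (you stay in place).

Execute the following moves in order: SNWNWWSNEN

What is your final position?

Answer: Final position: (x=0, y=1)

Derivation:
Start: (x=1, y=0)
  S (south): (x=1, y=0) -> (x=1, y=1)
  N (north): (x=1, y=1) -> (x=1, y=0)
  W (west): (x=1, y=0) -> (x=0, y=0)
  N (north): (x=0, y=0) -> (x=0, y=2)
  W (west): (x=0, y=2) -> (x=10, y=2)
  W (west): blocked, stay at (x=10, y=2)
  S (south): (x=10, y=2) -> (x=10, y=0)
  N (north): (x=10, y=0) -> (x=10, y=2)
  E (east): (x=10, y=2) -> (x=0, y=2)
  N (north): (x=0, y=2) -> (x=0, y=1)
Final: (x=0, y=1)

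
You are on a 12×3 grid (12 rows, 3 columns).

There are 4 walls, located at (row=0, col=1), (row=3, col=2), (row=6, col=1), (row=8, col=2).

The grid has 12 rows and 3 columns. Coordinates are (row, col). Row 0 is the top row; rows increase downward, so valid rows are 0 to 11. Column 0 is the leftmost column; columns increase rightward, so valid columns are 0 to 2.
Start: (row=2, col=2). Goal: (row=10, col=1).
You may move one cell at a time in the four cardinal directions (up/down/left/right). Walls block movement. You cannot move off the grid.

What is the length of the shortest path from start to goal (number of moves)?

BFS from (row=2, col=2) until reaching (row=10, col=1):
  Distance 0: (row=2, col=2)
  Distance 1: (row=1, col=2), (row=2, col=1)
  Distance 2: (row=0, col=2), (row=1, col=1), (row=2, col=0), (row=3, col=1)
  Distance 3: (row=1, col=0), (row=3, col=0), (row=4, col=1)
  Distance 4: (row=0, col=0), (row=4, col=0), (row=4, col=2), (row=5, col=1)
  Distance 5: (row=5, col=0), (row=5, col=2)
  Distance 6: (row=6, col=0), (row=6, col=2)
  Distance 7: (row=7, col=0), (row=7, col=2)
  Distance 8: (row=7, col=1), (row=8, col=0)
  Distance 9: (row=8, col=1), (row=9, col=0)
  Distance 10: (row=9, col=1), (row=10, col=0)
  Distance 11: (row=9, col=2), (row=10, col=1), (row=11, col=0)  <- goal reached here
One shortest path (11 moves): (row=2, col=2) -> (row=2, col=1) -> (row=3, col=1) -> (row=4, col=1) -> (row=4, col=2) -> (row=5, col=2) -> (row=6, col=2) -> (row=7, col=2) -> (row=7, col=1) -> (row=8, col=1) -> (row=9, col=1) -> (row=10, col=1)

Answer: Shortest path length: 11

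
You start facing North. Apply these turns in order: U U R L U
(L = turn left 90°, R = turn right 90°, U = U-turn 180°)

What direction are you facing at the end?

Answer: Final heading: South

Derivation:
Start: North
  U (U-turn (180°)) -> South
  U (U-turn (180°)) -> North
  R (right (90° clockwise)) -> East
  L (left (90° counter-clockwise)) -> North
  U (U-turn (180°)) -> South
Final: South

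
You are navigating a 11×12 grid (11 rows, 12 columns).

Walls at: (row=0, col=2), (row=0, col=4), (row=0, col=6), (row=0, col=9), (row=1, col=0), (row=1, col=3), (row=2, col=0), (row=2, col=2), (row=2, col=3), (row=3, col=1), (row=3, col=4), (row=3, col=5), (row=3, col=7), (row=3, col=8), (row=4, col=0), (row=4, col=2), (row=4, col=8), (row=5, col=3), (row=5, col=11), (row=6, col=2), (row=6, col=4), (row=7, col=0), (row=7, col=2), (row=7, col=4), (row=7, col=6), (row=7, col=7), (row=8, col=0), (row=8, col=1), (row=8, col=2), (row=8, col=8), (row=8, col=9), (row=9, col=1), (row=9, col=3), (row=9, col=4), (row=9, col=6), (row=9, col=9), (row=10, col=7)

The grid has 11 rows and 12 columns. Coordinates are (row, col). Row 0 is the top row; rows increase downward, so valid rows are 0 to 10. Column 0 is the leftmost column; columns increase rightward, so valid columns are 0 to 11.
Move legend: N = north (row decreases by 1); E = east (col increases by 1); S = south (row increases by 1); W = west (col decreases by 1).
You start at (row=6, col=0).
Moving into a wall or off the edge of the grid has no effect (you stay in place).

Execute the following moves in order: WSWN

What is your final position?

Start: (row=6, col=0)
  W (west): blocked, stay at (row=6, col=0)
  S (south): blocked, stay at (row=6, col=0)
  W (west): blocked, stay at (row=6, col=0)
  N (north): (row=6, col=0) -> (row=5, col=0)
Final: (row=5, col=0)

Answer: Final position: (row=5, col=0)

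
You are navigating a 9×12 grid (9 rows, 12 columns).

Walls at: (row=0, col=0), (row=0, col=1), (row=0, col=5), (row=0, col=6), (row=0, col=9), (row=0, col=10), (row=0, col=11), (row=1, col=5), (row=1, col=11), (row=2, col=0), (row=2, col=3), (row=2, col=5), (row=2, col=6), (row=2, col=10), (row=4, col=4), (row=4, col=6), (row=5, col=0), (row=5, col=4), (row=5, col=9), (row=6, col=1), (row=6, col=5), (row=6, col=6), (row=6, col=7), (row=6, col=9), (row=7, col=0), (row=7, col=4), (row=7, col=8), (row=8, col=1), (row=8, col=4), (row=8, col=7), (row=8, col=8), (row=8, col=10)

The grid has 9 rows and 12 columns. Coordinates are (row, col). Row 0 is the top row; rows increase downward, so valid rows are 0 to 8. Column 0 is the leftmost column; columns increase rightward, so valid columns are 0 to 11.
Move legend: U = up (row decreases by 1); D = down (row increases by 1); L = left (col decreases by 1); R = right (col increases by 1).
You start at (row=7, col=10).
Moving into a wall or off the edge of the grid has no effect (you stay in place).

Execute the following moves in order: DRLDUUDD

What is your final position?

Answer: Final position: (row=7, col=10)

Derivation:
Start: (row=7, col=10)
  D (down): blocked, stay at (row=7, col=10)
  R (right): (row=7, col=10) -> (row=7, col=11)
  L (left): (row=7, col=11) -> (row=7, col=10)
  D (down): blocked, stay at (row=7, col=10)
  U (up): (row=7, col=10) -> (row=6, col=10)
  U (up): (row=6, col=10) -> (row=5, col=10)
  D (down): (row=5, col=10) -> (row=6, col=10)
  D (down): (row=6, col=10) -> (row=7, col=10)
Final: (row=7, col=10)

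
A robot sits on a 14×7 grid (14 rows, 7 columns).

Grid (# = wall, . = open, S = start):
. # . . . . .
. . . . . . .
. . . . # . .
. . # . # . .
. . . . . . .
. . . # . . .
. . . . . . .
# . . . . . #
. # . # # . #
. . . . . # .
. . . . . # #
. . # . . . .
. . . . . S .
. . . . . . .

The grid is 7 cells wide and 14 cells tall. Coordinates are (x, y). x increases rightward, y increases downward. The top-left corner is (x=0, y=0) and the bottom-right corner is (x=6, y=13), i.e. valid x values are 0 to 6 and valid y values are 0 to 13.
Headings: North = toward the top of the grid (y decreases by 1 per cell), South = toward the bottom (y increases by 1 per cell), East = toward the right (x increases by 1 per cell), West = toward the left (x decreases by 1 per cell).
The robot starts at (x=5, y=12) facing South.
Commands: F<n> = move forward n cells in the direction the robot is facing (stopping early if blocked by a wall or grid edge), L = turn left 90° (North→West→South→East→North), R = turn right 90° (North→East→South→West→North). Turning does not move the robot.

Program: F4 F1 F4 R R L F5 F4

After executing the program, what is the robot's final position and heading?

Start: (x=5, y=12), facing South
  F4: move forward 1/4 (blocked), now at (x=5, y=13)
  F1: move forward 0/1 (blocked), now at (x=5, y=13)
  F4: move forward 0/4 (blocked), now at (x=5, y=13)
  R: turn right, now facing West
  R: turn right, now facing North
  L: turn left, now facing West
  F5: move forward 5, now at (x=0, y=13)
  F4: move forward 0/4 (blocked), now at (x=0, y=13)
Final: (x=0, y=13), facing West

Answer: Final position: (x=0, y=13), facing West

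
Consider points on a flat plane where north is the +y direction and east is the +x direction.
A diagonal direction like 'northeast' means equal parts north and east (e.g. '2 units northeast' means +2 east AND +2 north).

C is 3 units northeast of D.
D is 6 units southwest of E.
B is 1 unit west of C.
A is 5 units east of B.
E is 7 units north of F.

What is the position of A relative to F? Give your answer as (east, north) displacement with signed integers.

Place F at the origin (east=0, north=0).
  E is 7 units north of F: delta (east=+0, north=+7); E at (east=0, north=7).
  D is 6 units southwest of E: delta (east=-6, north=-6); D at (east=-6, north=1).
  C is 3 units northeast of D: delta (east=+3, north=+3); C at (east=-3, north=4).
  B is 1 unit west of C: delta (east=-1, north=+0); B at (east=-4, north=4).
  A is 5 units east of B: delta (east=+5, north=+0); A at (east=1, north=4).
Therefore A relative to F: (east=1, north=4).

Answer: A is at (east=1, north=4) relative to F.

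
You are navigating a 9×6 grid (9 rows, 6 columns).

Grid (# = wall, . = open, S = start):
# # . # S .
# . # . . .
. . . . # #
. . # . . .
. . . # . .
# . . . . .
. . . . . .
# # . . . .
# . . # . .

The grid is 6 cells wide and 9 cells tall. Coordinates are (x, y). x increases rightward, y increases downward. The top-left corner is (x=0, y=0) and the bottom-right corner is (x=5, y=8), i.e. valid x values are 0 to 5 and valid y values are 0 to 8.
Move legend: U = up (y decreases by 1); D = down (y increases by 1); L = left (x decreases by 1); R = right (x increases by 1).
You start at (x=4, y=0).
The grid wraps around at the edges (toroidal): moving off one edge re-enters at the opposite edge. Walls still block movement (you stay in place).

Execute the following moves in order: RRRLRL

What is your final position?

Start: (x=4, y=0)
  R (right): (x=4, y=0) -> (x=5, y=0)
  R (right): blocked, stay at (x=5, y=0)
  R (right): blocked, stay at (x=5, y=0)
  L (left): (x=5, y=0) -> (x=4, y=0)
  R (right): (x=4, y=0) -> (x=5, y=0)
  L (left): (x=5, y=0) -> (x=4, y=0)
Final: (x=4, y=0)

Answer: Final position: (x=4, y=0)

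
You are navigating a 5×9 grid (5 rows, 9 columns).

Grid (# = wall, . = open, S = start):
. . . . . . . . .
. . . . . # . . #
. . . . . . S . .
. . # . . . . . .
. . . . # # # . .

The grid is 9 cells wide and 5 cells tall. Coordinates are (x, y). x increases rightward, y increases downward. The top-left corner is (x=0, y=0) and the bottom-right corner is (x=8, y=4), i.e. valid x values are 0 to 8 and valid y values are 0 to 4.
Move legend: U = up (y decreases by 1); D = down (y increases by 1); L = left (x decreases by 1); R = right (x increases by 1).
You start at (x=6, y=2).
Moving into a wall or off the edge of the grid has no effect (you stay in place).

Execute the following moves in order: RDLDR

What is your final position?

Answer: Final position: (x=7, y=3)

Derivation:
Start: (x=6, y=2)
  R (right): (x=6, y=2) -> (x=7, y=2)
  D (down): (x=7, y=2) -> (x=7, y=3)
  L (left): (x=7, y=3) -> (x=6, y=3)
  D (down): blocked, stay at (x=6, y=3)
  R (right): (x=6, y=3) -> (x=7, y=3)
Final: (x=7, y=3)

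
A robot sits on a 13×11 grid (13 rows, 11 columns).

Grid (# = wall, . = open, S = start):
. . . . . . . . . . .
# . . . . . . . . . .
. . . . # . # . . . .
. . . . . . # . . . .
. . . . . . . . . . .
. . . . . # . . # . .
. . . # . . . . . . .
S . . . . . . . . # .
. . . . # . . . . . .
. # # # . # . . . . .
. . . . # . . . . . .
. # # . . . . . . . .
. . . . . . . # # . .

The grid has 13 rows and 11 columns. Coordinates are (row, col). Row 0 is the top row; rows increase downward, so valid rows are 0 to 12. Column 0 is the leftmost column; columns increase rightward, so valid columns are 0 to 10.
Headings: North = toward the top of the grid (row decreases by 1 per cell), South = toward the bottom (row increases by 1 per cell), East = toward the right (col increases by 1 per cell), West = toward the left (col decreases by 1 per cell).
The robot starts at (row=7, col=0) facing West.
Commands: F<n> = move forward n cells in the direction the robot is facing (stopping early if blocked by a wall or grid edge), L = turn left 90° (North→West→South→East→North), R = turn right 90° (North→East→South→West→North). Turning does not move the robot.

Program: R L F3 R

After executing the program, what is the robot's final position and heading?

Start: (row=7, col=0), facing West
  R: turn right, now facing North
  L: turn left, now facing West
  F3: move forward 0/3 (blocked), now at (row=7, col=0)
  R: turn right, now facing North
Final: (row=7, col=0), facing North

Answer: Final position: (row=7, col=0), facing North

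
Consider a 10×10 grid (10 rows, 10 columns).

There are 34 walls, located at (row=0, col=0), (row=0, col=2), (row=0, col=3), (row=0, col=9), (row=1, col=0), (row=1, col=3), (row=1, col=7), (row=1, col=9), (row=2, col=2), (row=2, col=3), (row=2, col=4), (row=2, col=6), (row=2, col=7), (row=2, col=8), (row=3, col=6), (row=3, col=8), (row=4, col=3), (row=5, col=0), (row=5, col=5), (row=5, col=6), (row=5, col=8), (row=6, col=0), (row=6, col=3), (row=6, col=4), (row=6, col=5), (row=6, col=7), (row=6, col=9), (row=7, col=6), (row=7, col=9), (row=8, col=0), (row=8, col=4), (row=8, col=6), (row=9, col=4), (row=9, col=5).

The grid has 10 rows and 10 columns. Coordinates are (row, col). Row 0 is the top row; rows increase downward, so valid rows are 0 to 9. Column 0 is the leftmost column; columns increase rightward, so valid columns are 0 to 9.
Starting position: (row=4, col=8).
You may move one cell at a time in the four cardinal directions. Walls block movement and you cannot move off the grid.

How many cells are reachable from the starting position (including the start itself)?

Answer: Reachable cells: 55

Derivation:
BFS flood-fill from (row=4, col=8):
  Distance 0: (row=4, col=8)
  Distance 1: (row=4, col=7), (row=4, col=9)
  Distance 2: (row=3, col=7), (row=3, col=9), (row=4, col=6), (row=5, col=7), (row=5, col=9)
  Distance 3: (row=2, col=9), (row=4, col=5)
  Distance 4: (row=3, col=5), (row=4, col=4)
  Distance 5: (row=2, col=5), (row=3, col=4), (row=5, col=4)
  Distance 6: (row=1, col=5), (row=3, col=3), (row=5, col=3)
  Distance 7: (row=0, col=5), (row=1, col=4), (row=1, col=6), (row=3, col=2), (row=5, col=2)
  Distance 8: (row=0, col=4), (row=0, col=6), (row=3, col=1), (row=4, col=2), (row=5, col=1), (row=6, col=2)
  Distance 9: (row=0, col=7), (row=2, col=1), (row=3, col=0), (row=4, col=1), (row=6, col=1), (row=7, col=2)
  Distance 10: (row=0, col=8), (row=1, col=1), (row=2, col=0), (row=4, col=0), (row=7, col=1), (row=7, col=3), (row=8, col=2)
  Distance 11: (row=0, col=1), (row=1, col=2), (row=1, col=8), (row=7, col=0), (row=7, col=4), (row=8, col=1), (row=8, col=3), (row=9, col=2)
  Distance 12: (row=7, col=5), (row=9, col=1), (row=9, col=3)
  Distance 13: (row=8, col=5), (row=9, col=0)
Total reachable: 55 (grid has 66 open cells total)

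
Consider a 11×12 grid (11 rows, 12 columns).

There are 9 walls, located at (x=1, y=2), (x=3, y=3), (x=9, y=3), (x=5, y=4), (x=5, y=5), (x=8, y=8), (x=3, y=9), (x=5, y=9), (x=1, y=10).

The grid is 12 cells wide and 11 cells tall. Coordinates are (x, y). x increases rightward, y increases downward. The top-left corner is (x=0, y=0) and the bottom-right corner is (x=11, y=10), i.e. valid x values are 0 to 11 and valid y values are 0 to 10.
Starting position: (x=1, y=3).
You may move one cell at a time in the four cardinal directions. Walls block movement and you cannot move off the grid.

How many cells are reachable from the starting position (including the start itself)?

Answer: Reachable cells: 123

Derivation:
BFS flood-fill from (x=1, y=3):
  Distance 0: (x=1, y=3)
  Distance 1: (x=0, y=3), (x=2, y=3), (x=1, y=4)
  Distance 2: (x=0, y=2), (x=2, y=2), (x=0, y=4), (x=2, y=4), (x=1, y=5)
  Distance 3: (x=0, y=1), (x=2, y=1), (x=3, y=2), (x=3, y=4), (x=0, y=5), (x=2, y=5), (x=1, y=6)
  Distance 4: (x=0, y=0), (x=2, y=0), (x=1, y=1), (x=3, y=1), (x=4, y=2), (x=4, y=4), (x=3, y=5), (x=0, y=6), (x=2, y=6), (x=1, y=7)
  Distance 5: (x=1, y=0), (x=3, y=0), (x=4, y=1), (x=5, y=2), (x=4, y=3), (x=4, y=5), (x=3, y=6), (x=0, y=7), (x=2, y=7), (x=1, y=8)
  Distance 6: (x=4, y=0), (x=5, y=1), (x=6, y=2), (x=5, y=3), (x=4, y=6), (x=3, y=7), (x=0, y=8), (x=2, y=8), (x=1, y=9)
  Distance 7: (x=5, y=0), (x=6, y=1), (x=7, y=2), (x=6, y=3), (x=5, y=6), (x=4, y=7), (x=3, y=8), (x=0, y=9), (x=2, y=9)
  Distance 8: (x=6, y=0), (x=7, y=1), (x=8, y=2), (x=7, y=3), (x=6, y=4), (x=6, y=6), (x=5, y=7), (x=4, y=8), (x=0, y=10), (x=2, y=10)
  Distance 9: (x=7, y=0), (x=8, y=1), (x=9, y=2), (x=8, y=3), (x=7, y=4), (x=6, y=5), (x=7, y=6), (x=6, y=7), (x=5, y=8), (x=4, y=9), (x=3, y=10)
  Distance 10: (x=8, y=0), (x=9, y=1), (x=10, y=2), (x=8, y=4), (x=7, y=5), (x=8, y=6), (x=7, y=7), (x=6, y=8), (x=4, y=10)
  Distance 11: (x=9, y=0), (x=10, y=1), (x=11, y=2), (x=10, y=3), (x=9, y=4), (x=8, y=5), (x=9, y=6), (x=8, y=7), (x=7, y=8), (x=6, y=9), (x=5, y=10)
  Distance 12: (x=10, y=0), (x=11, y=1), (x=11, y=3), (x=10, y=4), (x=9, y=5), (x=10, y=6), (x=9, y=7), (x=7, y=9), (x=6, y=10)
  Distance 13: (x=11, y=0), (x=11, y=4), (x=10, y=5), (x=11, y=6), (x=10, y=7), (x=9, y=8), (x=8, y=9), (x=7, y=10)
  Distance 14: (x=11, y=5), (x=11, y=7), (x=10, y=8), (x=9, y=9), (x=8, y=10)
  Distance 15: (x=11, y=8), (x=10, y=9), (x=9, y=10)
  Distance 16: (x=11, y=9), (x=10, y=10)
  Distance 17: (x=11, y=10)
Total reachable: 123 (grid has 123 open cells total)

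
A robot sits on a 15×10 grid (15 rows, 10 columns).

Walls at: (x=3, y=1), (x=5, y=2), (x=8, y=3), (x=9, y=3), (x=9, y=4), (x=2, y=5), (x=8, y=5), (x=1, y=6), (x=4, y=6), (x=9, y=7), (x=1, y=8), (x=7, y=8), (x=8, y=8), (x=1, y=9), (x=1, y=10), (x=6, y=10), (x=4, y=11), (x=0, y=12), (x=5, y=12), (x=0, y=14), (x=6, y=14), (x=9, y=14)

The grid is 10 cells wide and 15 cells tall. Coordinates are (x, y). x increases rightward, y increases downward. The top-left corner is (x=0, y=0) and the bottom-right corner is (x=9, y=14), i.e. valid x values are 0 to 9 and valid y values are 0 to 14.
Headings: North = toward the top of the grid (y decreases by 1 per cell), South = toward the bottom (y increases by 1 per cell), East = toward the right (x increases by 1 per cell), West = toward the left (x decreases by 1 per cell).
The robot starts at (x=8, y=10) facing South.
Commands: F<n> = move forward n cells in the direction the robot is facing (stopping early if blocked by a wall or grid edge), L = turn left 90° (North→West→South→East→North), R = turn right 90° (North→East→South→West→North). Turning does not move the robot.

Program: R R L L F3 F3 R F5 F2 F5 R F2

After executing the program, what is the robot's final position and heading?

Start: (x=8, y=10), facing South
  R: turn right, now facing West
  R: turn right, now facing North
  L: turn left, now facing West
  L: turn left, now facing South
  F3: move forward 3, now at (x=8, y=13)
  F3: move forward 1/3 (blocked), now at (x=8, y=14)
  R: turn right, now facing West
  F5: move forward 1/5 (blocked), now at (x=7, y=14)
  F2: move forward 0/2 (blocked), now at (x=7, y=14)
  F5: move forward 0/5 (blocked), now at (x=7, y=14)
  R: turn right, now facing North
  F2: move forward 2, now at (x=7, y=12)
Final: (x=7, y=12), facing North

Answer: Final position: (x=7, y=12), facing North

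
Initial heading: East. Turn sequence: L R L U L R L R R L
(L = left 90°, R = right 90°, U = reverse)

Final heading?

Start: East
  L (left (90° counter-clockwise)) -> North
  R (right (90° clockwise)) -> East
  L (left (90° counter-clockwise)) -> North
  U (U-turn (180°)) -> South
  L (left (90° counter-clockwise)) -> East
  R (right (90° clockwise)) -> South
  L (left (90° counter-clockwise)) -> East
  R (right (90° clockwise)) -> South
  R (right (90° clockwise)) -> West
  L (left (90° counter-clockwise)) -> South
Final: South

Answer: Final heading: South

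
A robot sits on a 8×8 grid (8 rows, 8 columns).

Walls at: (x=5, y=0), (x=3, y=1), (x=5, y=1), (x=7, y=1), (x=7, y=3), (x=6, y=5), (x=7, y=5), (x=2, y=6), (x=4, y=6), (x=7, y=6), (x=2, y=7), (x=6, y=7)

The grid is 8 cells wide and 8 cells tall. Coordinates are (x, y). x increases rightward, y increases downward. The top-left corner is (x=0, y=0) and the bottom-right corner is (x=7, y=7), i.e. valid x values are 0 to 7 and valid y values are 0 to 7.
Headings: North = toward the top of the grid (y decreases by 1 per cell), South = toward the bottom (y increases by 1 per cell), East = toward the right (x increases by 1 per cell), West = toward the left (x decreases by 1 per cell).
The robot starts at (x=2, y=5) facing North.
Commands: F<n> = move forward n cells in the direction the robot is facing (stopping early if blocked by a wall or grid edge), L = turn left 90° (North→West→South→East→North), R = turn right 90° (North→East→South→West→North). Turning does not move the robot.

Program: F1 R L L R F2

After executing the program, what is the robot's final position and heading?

Answer: Final position: (x=2, y=2), facing North

Derivation:
Start: (x=2, y=5), facing North
  F1: move forward 1, now at (x=2, y=4)
  R: turn right, now facing East
  L: turn left, now facing North
  L: turn left, now facing West
  R: turn right, now facing North
  F2: move forward 2, now at (x=2, y=2)
Final: (x=2, y=2), facing North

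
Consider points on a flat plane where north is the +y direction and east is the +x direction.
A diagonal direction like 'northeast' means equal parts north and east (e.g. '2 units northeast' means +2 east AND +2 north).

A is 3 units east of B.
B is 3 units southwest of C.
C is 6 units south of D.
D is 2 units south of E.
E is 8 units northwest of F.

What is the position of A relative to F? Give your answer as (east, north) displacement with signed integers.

Answer: A is at (east=-8, north=-3) relative to F.

Derivation:
Place F at the origin (east=0, north=0).
  E is 8 units northwest of F: delta (east=-8, north=+8); E at (east=-8, north=8).
  D is 2 units south of E: delta (east=+0, north=-2); D at (east=-8, north=6).
  C is 6 units south of D: delta (east=+0, north=-6); C at (east=-8, north=0).
  B is 3 units southwest of C: delta (east=-3, north=-3); B at (east=-11, north=-3).
  A is 3 units east of B: delta (east=+3, north=+0); A at (east=-8, north=-3).
Therefore A relative to F: (east=-8, north=-3).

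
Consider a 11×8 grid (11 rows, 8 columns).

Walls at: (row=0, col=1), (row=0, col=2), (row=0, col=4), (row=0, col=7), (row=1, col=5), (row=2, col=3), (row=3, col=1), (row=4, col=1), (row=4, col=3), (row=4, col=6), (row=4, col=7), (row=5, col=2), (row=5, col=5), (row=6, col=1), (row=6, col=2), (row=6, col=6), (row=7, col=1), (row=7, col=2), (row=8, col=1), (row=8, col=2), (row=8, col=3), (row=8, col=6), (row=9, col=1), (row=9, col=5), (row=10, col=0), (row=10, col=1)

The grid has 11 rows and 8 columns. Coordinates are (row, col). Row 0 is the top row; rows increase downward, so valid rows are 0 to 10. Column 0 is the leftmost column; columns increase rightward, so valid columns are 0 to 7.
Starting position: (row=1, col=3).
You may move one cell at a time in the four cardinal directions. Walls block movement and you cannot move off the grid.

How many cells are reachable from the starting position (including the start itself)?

Answer: Reachable cells: 62

Derivation:
BFS flood-fill from (row=1, col=3):
  Distance 0: (row=1, col=3)
  Distance 1: (row=0, col=3), (row=1, col=2), (row=1, col=4)
  Distance 2: (row=1, col=1), (row=2, col=2), (row=2, col=4)
  Distance 3: (row=1, col=0), (row=2, col=1), (row=2, col=5), (row=3, col=2), (row=3, col=4)
  Distance 4: (row=0, col=0), (row=2, col=0), (row=2, col=6), (row=3, col=3), (row=3, col=5), (row=4, col=2), (row=4, col=4)
  Distance 5: (row=1, col=6), (row=2, col=7), (row=3, col=0), (row=3, col=6), (row=4, col=5), (row=5, col=4)
  Distance 6: (row=0, col=6), (row=1, col=7), (row=3, col=7), (row=4, col=0), (row=5, col=3), (row=6, col=4)
  Distance 7: (row=0, col=5), (row=5, col=0), (row=6, col=3), (row=6, col=5), (row=7, col=4)
  Distance 8: (row=5, col=1), (row=6, col=0), (row=7, col=3), (row=7, col=5), (row=8, col=4)
  Distance 9: (row=7, col=0), (row=7, col=6), (row=8, col=5), (row=9, col=4)
  Distance 10: (row=7, col=7), (row=8, col=0), (row=9, col=3), (row=10, col=4)
  Distance 11: (row=6, col=7), (row=8, col=7), (row=9, col=0), (row=9, col=2), (row=10, col=3), (row=10, col=5)
  Distance 12: (row=5, col=7), (row=9, col=7), (row=10, col=2), (row=10, col=6)
  Distance 13: (row=5, col=6), (row=9, col=6), (row=10, col=7)
Total reachable: 62 (grid has 62 open cells total)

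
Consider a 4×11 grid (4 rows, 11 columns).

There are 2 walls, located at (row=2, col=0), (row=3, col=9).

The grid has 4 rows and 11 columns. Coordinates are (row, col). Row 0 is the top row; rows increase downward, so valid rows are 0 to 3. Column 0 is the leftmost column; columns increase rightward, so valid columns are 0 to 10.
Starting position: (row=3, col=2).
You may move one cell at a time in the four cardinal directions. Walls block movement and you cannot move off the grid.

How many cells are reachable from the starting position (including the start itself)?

Answer: Reachable cells: 42

Derivation:
BFS flood-fill from (row=3, col=2):
  Distance 0: (row=3, col=2)
  Distance 1: (row=2, col=2), (row=3, col=1), (row=3, col=3)
  Distance 2: (row=1, col=2), (row=2, col=1), (row=2, col=3), (row=3, col=0), (row=3, col=4)
  Distance 3: (row=0, col=2), (row=1, col=1), (row=1, col=3), (row=2, col=4), (row=3, col=5)
  Distance 4: (row=0, col=1), (row=0, col=3), (row=1, col=0), (row=1, col=4), (row=2, col=5), (row=3, col=6)
  Distance 5: (row=0, col=0), (row=0, col=4), (row=1, col=5), (row=2, col=6), (row=3, col=7)
  Distance 6: (row=0, col=5), (row=1, col=6), (row=2, col=7), (row=3, col=8)
  Distance 7: (row=0, col=6), (row=1, col=7), (row=2, col=8)
  Distance 8: (row=0, col=7), (row=1, col=8), (row=2, col=9)
  Distance 9: (row=0, col=8), (row=1, col=9), (row=2, col=10)
  Distance 10: (row=0, col=9), (row=1, col=10), (row=3, col=10)
  Distance 11: (row=0, col=10)
Total reachable: 42 (grid has 42 open cells total)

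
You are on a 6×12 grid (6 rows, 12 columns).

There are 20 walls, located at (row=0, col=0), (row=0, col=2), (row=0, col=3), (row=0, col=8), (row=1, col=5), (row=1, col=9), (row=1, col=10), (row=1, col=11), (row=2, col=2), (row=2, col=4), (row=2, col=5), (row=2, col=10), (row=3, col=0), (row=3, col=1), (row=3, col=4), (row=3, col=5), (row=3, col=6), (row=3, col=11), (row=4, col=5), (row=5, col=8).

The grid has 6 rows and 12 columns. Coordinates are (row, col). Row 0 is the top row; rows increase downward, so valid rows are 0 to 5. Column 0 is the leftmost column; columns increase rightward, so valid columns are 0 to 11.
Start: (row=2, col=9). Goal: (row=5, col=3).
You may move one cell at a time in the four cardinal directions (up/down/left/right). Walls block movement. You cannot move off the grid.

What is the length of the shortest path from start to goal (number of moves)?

Answer: Shortest path length: 9

Derivation:
BFS from (row=2, col=9) until reaching (row=5, col=3):
  Distance 0: (row=2, col=9)
  Distance 1: (row=2, col=8), (row=3, col=9)
  Distance 2: (row=1, col=8), (row=2, col=7), (row=3, col=8), (row=3, col=10), (row=4, col=9)
  Distance 3: (row=1, col=7), (row=2, col=6), (row=3, col=7), (row=4, col=8), (row=4, col=10), (row=5, col=9)
  Distance 4: (row=0, col=7), (row=1, col=6), (row=4, col=7), (row=4, col=11), (row=5, col=10)
  Distance 5: (row=0, col=6), (row=4, col=6), (row=5, col=7), (row=5, col=11)
  Distance 6: (row=0, col=5), (row=5, col=6)
  Distance 7: (row=0, col=4), (row=5, col=5)
  Distance 8: (row=1, col=4), (row=5, col=4)
  Distance 9: (row=1, col=3), (row=4, col=4), (row=5, col=3)  <- goal reached here
One shortest path (9 moves): (row=2, col=9) -> (row=2, col=8) -> (row=2, col=7) -> (row=3, col=7) -> (row=4, col=7) -> (row=4, col=6) -> (row=5, col=6) -> (row=5, col=5) -> (row=5, col=4) -> (row=5, col=3)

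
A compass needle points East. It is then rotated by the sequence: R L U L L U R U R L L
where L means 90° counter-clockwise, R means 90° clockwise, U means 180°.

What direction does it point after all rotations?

Answer: Final heading: East

Derivation:
Start: East
  R (right (90° clockwise)) -> South
  L (left (90° counter-clockwise)) -> East
  U (U-turn (180°)) -> West
  L (left (90° counter-clockwise)) -> South
  L (left (90° counter-clockwise)) -> East
  U (U-turn (180°)) -> West
  R (right (90° clockwise)) -> North
  U (U-turn (180°)) -> South
  R (right (90° clockwise)) -> West
  L (left (90° counter-clockwise)) -> South
  L (left (90° counter-clockwise)) -> East
Final: East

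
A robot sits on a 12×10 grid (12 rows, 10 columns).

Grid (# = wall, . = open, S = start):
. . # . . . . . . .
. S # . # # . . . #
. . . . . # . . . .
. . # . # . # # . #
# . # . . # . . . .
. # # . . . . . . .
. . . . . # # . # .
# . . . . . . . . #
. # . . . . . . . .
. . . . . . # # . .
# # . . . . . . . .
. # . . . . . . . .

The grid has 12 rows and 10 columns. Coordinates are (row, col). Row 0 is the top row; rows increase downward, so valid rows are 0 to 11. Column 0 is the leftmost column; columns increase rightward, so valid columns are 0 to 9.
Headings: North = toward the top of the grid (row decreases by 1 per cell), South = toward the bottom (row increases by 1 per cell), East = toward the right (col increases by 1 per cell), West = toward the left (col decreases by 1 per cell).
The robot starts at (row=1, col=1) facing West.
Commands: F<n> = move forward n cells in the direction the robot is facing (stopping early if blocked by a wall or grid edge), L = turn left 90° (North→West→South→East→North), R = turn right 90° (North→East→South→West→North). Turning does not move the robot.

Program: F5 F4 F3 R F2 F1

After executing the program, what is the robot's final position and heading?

Start: (row=1, col=1), facing West
  F5: move forward 1/5 (blocked), now at (row=1, col=0)
  F4: move forward 0/4 (blocked), now at (row=1, col=0)
  F3: move forward 0/3 (blocked), now at (row=1, col=0)
  R: turn right, now facing North
  F2: move forward 1/2 (blocked), now at (row=0, col=0)
  F1: move forward 0/1 (blocked), now at (row=0, col=0)
Final: (row=0, col=0), facing North

Answer: Final position: (row=0, col=0), facing North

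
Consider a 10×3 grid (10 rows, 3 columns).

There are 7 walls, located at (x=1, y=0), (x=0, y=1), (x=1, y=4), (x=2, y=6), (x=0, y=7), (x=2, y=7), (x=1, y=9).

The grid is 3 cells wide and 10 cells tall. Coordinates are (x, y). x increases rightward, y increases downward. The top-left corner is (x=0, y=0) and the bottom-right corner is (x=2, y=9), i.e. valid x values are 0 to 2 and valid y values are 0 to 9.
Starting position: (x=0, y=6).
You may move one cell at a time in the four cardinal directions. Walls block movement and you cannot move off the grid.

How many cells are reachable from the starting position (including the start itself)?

BFS flood-fill from (x=0, y=6):
  Distance 0: (x=0, y=6)
  Distance 1: (x=0, y=5), (x=1, y=6)
  Distance 2: (x=0, y=4), (x=1, y=5), (x=1, y=7)
  Distance 3: (x=0, y=3), (x=2, y=5), (x=1, y=8)
  Distance 4: (x=0, y=2), (x=1, y=3), (x=2, y=4), (x=0, y=8), (x=2, y=8)
  Distance 5: (x=1, y=2), (x=2, y=3), (x=0, y=9), (x=2, y=9)
  Distance 6: (x=1, y=1), (x=2, y=2)
  Distance 7: (x=2, y=1)
  Distance 8: (x=2, y=0)
Total reachable: 22 (grid has 23 open cells total)

Answer: Reachable cells: 22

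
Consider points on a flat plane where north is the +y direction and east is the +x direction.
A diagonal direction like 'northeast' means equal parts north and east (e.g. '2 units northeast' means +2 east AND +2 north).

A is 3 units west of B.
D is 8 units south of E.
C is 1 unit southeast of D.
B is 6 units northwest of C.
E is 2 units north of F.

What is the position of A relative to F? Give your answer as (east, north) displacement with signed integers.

Place F at the origin (east=0, north=0).
  E is 2 units north of F: delta (east=+0, north=+2); E at (east=0, north=2).
  D is 8 units south of E: delta (east=+0, north=-8); D at (east=0, north=-6).
  C is 1 unit southeast of D: delta (east=+1, north=-1); C at (east=1, north=-7).
  B is 6 units northwest of C: delta (east=-6, north=+6); B at (east=-5, north=-1).
  A is 3 units west of B: delta (east=-3, north=+0); A at (east=-8, north=-1).
Therefore A relative to F: (east=-8, north=-1).

Answer: A is at (east=-8, north=-1) relative to F.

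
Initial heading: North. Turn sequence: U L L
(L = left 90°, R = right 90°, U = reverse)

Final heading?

Start: North
  U (U-turn (180°)) -> South
  L (left (90° counter-clockwise)) -> East
  L (left (90° counter-clockwise)) -> North
Final: North

Answer: Final heading: North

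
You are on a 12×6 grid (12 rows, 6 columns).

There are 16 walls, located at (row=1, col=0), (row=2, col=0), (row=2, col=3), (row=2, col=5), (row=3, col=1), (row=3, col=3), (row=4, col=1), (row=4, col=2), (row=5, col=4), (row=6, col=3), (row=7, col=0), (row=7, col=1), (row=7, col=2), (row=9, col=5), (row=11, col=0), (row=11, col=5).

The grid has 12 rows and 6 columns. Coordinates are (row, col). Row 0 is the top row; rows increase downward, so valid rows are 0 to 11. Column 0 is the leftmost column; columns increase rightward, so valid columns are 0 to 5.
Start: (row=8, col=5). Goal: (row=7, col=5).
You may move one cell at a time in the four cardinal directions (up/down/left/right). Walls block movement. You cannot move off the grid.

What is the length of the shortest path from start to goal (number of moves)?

BFS from (row=8, col=5) until reaching (row=7, col=5):
  Distance 0: (row=8, col=5)
  Distance 1: (row=7, col=5), (row=8, col=4)  <- goal reached here
One shortest path (1 moves): (row=8, col=5) -> (row=7, col=5)

Answer: Shortest path length: 1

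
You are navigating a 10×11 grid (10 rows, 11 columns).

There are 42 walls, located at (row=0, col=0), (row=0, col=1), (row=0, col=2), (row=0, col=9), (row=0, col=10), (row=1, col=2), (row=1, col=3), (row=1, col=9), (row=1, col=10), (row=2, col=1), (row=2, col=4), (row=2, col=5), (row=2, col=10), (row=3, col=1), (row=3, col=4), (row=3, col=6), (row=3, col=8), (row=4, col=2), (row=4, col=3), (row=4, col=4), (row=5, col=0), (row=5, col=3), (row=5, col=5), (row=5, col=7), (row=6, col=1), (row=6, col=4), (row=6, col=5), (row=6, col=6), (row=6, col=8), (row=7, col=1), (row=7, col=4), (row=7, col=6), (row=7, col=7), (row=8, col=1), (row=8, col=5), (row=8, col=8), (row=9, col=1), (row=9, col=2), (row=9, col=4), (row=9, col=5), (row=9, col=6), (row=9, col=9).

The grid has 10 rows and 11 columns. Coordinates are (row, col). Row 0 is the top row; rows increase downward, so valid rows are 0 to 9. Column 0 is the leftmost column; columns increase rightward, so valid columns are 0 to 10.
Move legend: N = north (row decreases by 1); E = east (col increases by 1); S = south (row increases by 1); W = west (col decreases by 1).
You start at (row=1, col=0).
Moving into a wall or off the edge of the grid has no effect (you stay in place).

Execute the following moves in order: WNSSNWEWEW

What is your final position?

Start: (row=1, col=0)
  W (west): blocked, stay at (row=1, col=0)
  N (north): blocked, stay at (row=1, col=0)
  S (south): (row=1, col=0) -> (row=2, col=0)
  S (south): (row=2, col=0) -> (row=3, col=0)
  N (north): (row=3, col=0) -> (row=2, col=0)
  W (west): blocked, stay at (row=2, col=0)
  E (east): blocked, stay at (row=2, col=0)
  W (west): blocked, stay at (row=2, col=0)
  E (east): blocked, stay at (row=2, col=0)
  W (west): blocked, stay at (row=2, col=0)
Final: (row=2, col=0)

Answer: Final position: (row=2, col=0)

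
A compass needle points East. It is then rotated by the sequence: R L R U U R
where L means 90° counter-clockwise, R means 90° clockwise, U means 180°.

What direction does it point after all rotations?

Answer: Final heading: West

Derivation:
Start: East
  R (right (90° clockwise)) -> South
  L (left (90° counter-clockwise)) -> East
  R (right (90° clockwise)) -> South
  U (U-turn (180°)) -> North
  U (U-turn (180°)) -> South
  R (right (90° clockwise)) -> West
Final: West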